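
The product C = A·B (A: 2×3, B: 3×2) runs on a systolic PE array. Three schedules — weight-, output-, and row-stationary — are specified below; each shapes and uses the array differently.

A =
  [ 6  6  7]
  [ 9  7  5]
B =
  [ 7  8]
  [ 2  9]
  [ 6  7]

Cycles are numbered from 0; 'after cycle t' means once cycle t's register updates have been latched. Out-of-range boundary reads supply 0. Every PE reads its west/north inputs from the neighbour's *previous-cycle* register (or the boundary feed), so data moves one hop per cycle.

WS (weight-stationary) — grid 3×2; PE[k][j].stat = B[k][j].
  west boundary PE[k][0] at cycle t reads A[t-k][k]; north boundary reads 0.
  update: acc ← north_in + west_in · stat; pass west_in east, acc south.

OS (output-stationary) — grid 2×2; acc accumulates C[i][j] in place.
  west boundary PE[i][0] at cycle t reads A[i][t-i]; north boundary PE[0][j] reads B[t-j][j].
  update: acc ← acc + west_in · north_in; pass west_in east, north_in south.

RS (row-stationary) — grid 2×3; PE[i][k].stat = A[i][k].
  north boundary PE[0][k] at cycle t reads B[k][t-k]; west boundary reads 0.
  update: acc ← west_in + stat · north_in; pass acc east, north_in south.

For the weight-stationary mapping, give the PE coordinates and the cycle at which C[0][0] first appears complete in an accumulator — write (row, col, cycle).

Under WS, C[0][0] lands at PE[2][0]:
  step 0 · PE2,0: acc=0; fwd→0 fwd↓0
  step 1 · PE2,0: acc=0; fwd→0 fwd↓0
  step 2 · PE2,0: acc=96; fwd→7 fwd↓96

(row, col, cycle) = (2, 0, 2)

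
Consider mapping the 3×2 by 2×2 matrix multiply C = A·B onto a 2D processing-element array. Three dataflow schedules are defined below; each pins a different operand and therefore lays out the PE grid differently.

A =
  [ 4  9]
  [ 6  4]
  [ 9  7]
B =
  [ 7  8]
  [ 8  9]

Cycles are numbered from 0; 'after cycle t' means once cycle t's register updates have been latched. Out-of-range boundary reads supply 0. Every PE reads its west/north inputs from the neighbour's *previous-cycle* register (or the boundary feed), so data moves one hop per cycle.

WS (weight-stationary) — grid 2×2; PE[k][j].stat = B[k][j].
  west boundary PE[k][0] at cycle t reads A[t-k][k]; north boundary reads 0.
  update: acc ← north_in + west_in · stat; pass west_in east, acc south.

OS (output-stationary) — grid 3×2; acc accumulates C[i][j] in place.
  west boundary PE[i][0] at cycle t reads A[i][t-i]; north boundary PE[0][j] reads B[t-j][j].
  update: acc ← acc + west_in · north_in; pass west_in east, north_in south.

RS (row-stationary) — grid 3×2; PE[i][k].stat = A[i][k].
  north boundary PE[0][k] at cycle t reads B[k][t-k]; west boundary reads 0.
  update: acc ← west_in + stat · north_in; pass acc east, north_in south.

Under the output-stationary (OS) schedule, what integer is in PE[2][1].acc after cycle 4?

OS (3×2). Following PE[2][1] plus its west/north inputs:
  0: (1,1).acc=0  regs=<0,0>
  0: (2,0).acc=0  regs=<0,0>
  0: (2,1).acc=0  regs=<0,0>
  1: (1,1).acc=0  regs=<0,0>
  1: (2,0).acc=0  regs=<0,0>
  1: (2,1).acc=0  regs=<0,0>
  2: (1,1).acc=48  regs=<6,8>
  2: (2,0).acc=63  regs=<9,7>
  2: (2,1).acc=0  regs=<0,0>
  3: (1,1).acc=84  regs=<4,9>
  3: (2,0).acc=119  regs=<7,8>
  3: (2,1).acc=72  regs=<9,8>
  4: (1,1).acc=84  regs=<0,0>
  4: (2,0).acc=119  regs=<0,0>
  4: (2,1).acc=135  regs=<7,9>

PE[2][1].acc = 135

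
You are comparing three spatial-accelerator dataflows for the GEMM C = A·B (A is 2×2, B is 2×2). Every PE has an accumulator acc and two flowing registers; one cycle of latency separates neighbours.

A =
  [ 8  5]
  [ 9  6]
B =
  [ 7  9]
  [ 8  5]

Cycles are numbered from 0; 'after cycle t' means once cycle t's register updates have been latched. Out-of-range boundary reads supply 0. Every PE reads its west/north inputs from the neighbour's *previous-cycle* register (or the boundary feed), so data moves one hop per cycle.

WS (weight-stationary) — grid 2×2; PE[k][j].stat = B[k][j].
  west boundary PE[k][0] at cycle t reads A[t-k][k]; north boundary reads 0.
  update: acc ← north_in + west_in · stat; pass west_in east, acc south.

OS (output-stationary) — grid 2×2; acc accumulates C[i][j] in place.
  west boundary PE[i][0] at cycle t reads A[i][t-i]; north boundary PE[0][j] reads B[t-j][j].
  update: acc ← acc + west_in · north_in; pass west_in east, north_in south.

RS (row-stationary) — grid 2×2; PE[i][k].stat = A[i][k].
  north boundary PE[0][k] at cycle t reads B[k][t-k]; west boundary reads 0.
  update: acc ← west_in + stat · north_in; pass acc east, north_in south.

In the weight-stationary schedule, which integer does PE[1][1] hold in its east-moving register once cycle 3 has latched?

register = 6

WS (2×2). Following PE[1][1] plus its west/north inputs:
  step 0 · PE0,1: acc=0; fwd→0 fwd↓0
  step 0 · PE1,0: acc=0; fwd→0 fwd↓0
  step 0 · PE1,1: acc=0; fwd→0 fwd↓0
  step 1 · PE0,1: acc=72; fwd→8 fwd↓72
  step 1 · PE1,0: acc=96; fwd→5 fwd↓96
  step 1 · PE1,1: acc=0; fwd→0 fwd↓0
  step 2 · PE0,1: acc=81; fwd→9 fwd↓81
  step 2 · PE1,0: acc=111; fwd→6 fwd↓111
  step 2 · PE1,1: acc=97; fwd→5 fwd↓97
  step 3 · PE0,1: acc=0; fwd→0 fwd↓0
  step 3 · PE1,0: acc=0; fwd→0 fwd↓0
  step 3 · PE1,1: acc=111; fwd→6 fwd↓111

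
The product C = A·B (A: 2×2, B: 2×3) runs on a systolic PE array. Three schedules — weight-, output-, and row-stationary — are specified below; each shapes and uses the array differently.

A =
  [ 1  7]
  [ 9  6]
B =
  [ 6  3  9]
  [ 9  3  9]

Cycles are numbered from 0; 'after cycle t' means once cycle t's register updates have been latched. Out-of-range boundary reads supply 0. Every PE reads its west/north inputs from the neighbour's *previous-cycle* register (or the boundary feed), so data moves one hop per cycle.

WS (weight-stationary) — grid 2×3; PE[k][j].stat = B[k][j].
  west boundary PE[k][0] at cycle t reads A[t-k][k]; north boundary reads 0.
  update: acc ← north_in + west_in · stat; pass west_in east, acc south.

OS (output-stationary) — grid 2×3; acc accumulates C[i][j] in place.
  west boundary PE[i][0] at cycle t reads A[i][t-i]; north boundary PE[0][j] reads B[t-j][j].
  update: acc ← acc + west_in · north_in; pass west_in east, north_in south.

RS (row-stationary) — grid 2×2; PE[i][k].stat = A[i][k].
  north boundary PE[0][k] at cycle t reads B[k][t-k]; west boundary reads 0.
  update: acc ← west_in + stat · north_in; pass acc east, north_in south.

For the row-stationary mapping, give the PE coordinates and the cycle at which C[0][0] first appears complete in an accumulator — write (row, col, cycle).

RS: C[0][0] accumulates in PE[0][1]:
  cycle 0: PE[0][1] → acc 0, east 0, south 0
  cycle 1: PE[0][1] → acc 69, east 69, south 9

(row, col, cycle) = (0, 1, 1)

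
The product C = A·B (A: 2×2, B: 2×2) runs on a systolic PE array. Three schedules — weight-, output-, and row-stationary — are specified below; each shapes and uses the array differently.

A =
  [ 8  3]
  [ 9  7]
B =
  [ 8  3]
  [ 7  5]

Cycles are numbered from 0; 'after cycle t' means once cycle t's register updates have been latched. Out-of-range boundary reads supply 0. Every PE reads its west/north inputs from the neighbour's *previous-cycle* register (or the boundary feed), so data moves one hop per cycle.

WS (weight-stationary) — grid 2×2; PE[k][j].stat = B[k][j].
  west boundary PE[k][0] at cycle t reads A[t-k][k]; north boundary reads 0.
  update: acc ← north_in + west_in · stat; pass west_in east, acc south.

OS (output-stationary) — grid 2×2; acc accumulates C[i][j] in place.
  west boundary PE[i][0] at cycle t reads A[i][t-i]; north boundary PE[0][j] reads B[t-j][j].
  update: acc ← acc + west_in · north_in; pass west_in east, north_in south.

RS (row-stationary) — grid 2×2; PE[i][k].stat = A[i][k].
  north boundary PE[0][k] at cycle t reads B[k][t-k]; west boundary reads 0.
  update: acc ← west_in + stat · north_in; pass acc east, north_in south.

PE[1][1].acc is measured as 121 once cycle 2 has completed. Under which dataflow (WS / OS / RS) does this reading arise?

Under WS (2×2), PE[1][1]:
  0: (1,1).acc=0  regs=<0,0>
  1: (1,1).acc=0  regs=<0,0>
  2: (1,1).acc=39  regs=<3,39>
Under OS (2×2), PE[1][1]:
  0: (1,1).acc=0  regs=<0,0>
  1: (1,1).acc=0  regs=<0,0>
  2: (1,1).acc=27  regs=<9,3>
Under RS (2×2), PE[1][1]:
  0: (1,1).acc=0  regs=<0,0>
  1: (1,1).acc=0  regs=<0,0>
  2: (1,1).acc=121  regs=<121,7>

dataflow = RS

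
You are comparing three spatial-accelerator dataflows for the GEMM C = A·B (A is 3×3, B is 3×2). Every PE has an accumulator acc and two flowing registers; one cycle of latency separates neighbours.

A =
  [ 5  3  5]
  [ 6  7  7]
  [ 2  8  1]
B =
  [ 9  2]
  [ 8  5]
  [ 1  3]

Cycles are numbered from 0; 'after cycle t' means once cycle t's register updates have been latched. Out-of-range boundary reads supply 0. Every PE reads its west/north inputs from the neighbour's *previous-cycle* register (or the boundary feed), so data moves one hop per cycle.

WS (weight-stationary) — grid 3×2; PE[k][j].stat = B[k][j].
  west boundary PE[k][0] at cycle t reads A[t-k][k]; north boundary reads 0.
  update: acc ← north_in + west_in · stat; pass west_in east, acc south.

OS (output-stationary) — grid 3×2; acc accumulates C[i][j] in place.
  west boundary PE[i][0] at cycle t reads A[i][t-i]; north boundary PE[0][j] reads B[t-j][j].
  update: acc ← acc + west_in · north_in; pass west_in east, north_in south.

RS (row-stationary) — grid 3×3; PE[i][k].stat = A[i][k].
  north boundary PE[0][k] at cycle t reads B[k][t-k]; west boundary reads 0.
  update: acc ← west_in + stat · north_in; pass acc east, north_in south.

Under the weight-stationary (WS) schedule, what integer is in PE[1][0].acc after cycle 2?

PE[1][0].acc = 110

Tracing WS — 3×2 array, target PE[1][0]:
  after 0 — PE[0][0] acc=45, pass-E 5, pass-S 45
  after 0 — PE[1][0] acc=0, pass-E 0, pass-S 0
  after 1 — PE[0][0] acc=54, pass-E 6, pass-S 54
  after 1 — PE[1][0] acc=69, pass-E 3, pass-S 69
  after 2 — PE[0][0] acc=18, pass-E 2, pass-S 18
  after 2 — PE[1][0] acc=110, pass-E 7, pass-S 110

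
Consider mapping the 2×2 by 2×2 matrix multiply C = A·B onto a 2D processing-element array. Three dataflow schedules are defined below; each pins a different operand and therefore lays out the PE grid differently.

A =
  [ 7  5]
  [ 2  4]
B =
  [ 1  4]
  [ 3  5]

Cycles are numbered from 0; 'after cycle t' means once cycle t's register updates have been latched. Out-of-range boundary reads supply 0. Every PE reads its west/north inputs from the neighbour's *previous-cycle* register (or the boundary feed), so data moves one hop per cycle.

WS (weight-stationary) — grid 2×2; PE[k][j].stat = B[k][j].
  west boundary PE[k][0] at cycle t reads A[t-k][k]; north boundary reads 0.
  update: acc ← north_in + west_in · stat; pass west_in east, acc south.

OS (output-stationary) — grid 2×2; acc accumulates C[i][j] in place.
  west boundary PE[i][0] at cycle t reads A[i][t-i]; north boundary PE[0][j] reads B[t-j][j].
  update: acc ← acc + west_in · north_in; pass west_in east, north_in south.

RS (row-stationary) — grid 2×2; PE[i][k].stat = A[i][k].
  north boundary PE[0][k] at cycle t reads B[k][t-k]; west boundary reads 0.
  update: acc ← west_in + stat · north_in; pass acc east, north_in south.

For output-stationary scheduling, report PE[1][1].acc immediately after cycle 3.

PE[1][1].acc = 28

OS 2×2: PE[1][1] cycle-by-cycle (with neighbour feeds):
  t=0 PE[0][1]: acc=0 h=0 v=0
  t=0 PE[1][0]: acc=0 h=0 v=0
  t=0 PE[1][1]: acc=0 h=0 v=0
  t=1 PE[0][1]: acc=28 h=7 v=4
  t=1 PE[1][0]: acc=2 h=2 v=1
  t=1 PE[1][1]: acc=0 h=0 v=0
  t=2 PE[0][1]: acc=53 h=5 v=5
  t=2 PE[1][0]: acc=14 h=4 v=3
  t=2 PE[1][1]: acc=8 h=2 v=4
  t=3 PE[0][1]: acc=53 h=0 v=0
  t=3 PE[1][0]: acc=14 h=0 v=0
  t=3 PE[1][1]: acc=28 h=4 v=5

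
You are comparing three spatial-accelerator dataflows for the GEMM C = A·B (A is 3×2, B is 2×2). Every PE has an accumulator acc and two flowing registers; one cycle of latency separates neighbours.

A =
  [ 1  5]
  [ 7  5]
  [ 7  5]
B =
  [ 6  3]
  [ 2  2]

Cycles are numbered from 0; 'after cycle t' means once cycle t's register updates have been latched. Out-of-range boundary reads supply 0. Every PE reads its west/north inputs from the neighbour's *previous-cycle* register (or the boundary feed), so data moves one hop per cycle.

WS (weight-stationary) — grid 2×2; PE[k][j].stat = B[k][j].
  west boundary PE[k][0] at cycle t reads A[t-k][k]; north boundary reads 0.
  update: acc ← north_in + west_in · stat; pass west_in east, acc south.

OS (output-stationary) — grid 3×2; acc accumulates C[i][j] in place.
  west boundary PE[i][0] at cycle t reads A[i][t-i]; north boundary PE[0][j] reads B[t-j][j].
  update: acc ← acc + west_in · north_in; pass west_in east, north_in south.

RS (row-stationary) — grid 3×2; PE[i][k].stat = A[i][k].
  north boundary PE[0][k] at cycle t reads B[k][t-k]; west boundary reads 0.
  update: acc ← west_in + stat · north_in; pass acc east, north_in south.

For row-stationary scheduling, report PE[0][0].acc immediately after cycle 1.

RS on a 3×2 grid — tracing PE[0][0] and its feeders:
  step 0 · PE0,0: acc=6; fwd→6 fwd↓6
  step 1 · PE0,0: acc=3; fwd→3 fwd↓3

PE[0][0].acc = 3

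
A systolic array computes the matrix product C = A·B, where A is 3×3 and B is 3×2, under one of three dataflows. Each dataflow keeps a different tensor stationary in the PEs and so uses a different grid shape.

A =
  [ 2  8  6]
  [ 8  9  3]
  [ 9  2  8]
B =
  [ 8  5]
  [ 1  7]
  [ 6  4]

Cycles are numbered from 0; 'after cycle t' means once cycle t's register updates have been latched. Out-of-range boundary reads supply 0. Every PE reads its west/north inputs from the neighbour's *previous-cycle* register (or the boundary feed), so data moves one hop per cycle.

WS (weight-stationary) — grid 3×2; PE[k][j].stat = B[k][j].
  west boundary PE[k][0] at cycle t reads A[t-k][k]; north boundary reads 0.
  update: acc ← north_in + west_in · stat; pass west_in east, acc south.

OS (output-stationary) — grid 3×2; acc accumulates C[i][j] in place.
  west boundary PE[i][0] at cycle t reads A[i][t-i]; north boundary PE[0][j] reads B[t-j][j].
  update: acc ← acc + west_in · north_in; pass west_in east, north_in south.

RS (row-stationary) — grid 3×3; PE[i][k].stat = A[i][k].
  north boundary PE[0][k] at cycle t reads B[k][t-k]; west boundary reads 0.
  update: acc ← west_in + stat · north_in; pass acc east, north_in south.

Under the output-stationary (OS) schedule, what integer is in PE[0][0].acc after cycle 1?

OS 3×2: PE[0][0] cycle-by-cycle (with neighbour feeds):
  @0  [0,0]  acc 16  |  →2  ↓8
  @1  [0,0]  acc 24  |  →8  ↓1

PE[0][0].acc = 24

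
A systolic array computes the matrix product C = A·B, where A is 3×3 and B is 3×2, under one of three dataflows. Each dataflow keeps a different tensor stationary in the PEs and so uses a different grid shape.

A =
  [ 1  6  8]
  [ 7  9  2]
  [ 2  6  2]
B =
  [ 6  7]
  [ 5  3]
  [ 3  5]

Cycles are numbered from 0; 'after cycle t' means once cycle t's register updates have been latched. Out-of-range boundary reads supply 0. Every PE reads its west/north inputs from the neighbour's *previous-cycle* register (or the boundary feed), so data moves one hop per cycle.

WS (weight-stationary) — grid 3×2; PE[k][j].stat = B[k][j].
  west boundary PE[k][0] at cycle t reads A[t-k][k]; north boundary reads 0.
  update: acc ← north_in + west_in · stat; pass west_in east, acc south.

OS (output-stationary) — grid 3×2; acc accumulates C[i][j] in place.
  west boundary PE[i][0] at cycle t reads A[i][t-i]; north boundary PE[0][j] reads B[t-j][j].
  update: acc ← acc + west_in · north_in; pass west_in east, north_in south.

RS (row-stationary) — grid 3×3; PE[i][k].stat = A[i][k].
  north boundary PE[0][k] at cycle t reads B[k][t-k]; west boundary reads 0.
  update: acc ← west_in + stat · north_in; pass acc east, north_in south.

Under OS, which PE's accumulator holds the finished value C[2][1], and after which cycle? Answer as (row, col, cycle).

OS — PE[2][1] is where C[2][1] collects:
  cycle 0: PE[2][1] → acc 0, east 0, south 0
  cycle 1: PE[2][1] → acc 0, east 0, south 0
  cycle 2: PE[2][1] → acc 0, east 0, south 0
  cycle 3: PE[2][1] → acc 14, east 2, south 7
  cycle 4: PE[2][1] → acc 32, east 6, south 3
  cycle 5: PE[2][1] → acc 42, east 2, south 5

(row, col, cycle) = (2, 1, 5)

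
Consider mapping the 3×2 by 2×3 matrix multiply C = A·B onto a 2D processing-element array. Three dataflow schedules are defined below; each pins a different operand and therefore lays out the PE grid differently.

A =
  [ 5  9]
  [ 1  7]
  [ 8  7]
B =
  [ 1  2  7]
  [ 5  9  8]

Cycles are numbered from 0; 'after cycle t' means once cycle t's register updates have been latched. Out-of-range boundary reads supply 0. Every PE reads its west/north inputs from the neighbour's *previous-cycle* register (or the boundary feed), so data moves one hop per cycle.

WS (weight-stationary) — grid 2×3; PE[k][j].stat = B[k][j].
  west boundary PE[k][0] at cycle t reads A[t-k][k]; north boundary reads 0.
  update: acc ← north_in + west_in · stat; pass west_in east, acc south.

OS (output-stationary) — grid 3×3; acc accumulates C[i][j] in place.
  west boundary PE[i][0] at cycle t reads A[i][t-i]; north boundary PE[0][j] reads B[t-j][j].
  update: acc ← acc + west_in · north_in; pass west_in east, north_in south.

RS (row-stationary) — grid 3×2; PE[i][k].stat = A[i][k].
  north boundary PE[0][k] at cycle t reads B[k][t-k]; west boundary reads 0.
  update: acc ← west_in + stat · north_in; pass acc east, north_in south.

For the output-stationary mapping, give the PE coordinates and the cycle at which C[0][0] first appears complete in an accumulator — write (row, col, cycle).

(row, col, cycle) = (0, 0, 1)

Under OS, C[0][0] lands at PE[0][0]:
  step 0 · PE0,0: acc=5; fwd→5 fwd↓1
  step 1 · PE0,0: acc=50; fwd→9 fwd↓5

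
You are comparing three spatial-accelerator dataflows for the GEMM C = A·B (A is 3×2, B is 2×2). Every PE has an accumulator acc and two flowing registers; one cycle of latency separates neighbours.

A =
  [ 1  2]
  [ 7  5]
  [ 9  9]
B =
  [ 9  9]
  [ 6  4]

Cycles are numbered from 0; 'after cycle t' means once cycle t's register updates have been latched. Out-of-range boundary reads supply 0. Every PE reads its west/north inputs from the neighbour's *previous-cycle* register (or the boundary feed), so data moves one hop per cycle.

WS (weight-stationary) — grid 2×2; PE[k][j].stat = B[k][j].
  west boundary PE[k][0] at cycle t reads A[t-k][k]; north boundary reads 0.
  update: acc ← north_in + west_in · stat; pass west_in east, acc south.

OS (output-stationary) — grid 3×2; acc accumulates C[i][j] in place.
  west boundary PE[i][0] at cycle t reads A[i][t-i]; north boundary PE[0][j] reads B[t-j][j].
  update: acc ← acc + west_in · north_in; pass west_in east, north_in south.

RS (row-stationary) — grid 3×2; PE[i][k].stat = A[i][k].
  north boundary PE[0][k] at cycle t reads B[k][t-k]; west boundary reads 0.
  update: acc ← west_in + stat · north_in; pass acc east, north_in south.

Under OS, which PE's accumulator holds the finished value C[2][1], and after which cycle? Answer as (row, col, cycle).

OS: C[2][1] accumulates in PE[2][1]:
  c0 r2c1: 0 / 0 / 0
  c1 r2c1: 0 / 0 / 0
  c2 r2c1: 0 / 0 / 0
  c3 r2c1: 81 / 9 / 9
  c4 r2c1: 117 / 9 / 4

(row, col, cycle) = (2, 1, 4)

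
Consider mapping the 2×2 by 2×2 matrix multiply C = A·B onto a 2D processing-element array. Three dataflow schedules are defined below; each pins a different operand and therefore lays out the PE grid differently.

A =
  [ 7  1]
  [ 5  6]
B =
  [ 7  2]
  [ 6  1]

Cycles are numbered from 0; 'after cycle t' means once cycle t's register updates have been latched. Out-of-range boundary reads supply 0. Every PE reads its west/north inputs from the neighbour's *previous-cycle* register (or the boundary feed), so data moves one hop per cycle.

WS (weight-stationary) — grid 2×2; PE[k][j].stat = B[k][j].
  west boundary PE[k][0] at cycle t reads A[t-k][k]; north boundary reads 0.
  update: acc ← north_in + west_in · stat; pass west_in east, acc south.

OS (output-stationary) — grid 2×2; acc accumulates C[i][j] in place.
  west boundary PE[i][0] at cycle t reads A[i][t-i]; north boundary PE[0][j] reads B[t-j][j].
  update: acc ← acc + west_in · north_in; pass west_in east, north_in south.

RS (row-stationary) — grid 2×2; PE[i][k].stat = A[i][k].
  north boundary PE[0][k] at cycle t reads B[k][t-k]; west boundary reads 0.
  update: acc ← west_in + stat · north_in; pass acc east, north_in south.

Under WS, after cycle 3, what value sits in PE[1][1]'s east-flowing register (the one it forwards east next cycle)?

Tracing WS — 2×2 array, target PE[1][1]:
  @0  [0,1]  acc 0  |  →0  ↓0
  @0  [1,0]  acc 0  |  →0  ↓0
  @0  [1,1]  acc 0  |  →0  ↓0
  @1  [0,1]  acc 14  |  →7  ↓14
  @1  [1,0]  acc 55  |  →1  ↓55
  @1  [1,1]  acc 0  |  →0  ↓0
  @2  [0,1]  acc 10  |  →5  ↓10
  @2  [1,0]  acc 71  |  →6  ↓71
  @2  [1,1]  acc 15  |  →1  ↓15
  @3  [0,1]  acc 0  |  →0  ↓0
  @3  [1,0]  acc 0  |  →0  ↓0
  @3  [1,1]  acc 16  |  →6  ↓16

register = 6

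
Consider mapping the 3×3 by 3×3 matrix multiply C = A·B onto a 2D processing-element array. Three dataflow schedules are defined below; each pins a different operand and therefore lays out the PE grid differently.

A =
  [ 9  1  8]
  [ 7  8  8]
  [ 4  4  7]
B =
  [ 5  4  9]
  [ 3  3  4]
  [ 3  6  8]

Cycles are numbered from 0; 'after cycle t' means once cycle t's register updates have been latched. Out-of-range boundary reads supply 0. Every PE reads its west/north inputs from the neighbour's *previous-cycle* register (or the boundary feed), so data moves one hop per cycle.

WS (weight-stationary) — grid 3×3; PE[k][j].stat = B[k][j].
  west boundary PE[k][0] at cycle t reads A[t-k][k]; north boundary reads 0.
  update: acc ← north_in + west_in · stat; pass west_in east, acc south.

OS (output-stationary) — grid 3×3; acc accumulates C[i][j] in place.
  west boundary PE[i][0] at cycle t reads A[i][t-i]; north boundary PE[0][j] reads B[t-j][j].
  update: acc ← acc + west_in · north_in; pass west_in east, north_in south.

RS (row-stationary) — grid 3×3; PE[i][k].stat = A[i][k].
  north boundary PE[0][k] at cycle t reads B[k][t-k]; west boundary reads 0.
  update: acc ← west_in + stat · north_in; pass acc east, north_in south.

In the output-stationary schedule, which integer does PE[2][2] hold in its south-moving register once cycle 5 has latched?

OS (3×3). Following PE[2][2] plus its west/north inputs:
  @0  [1,2]  acc 0  |  →0  ↓0
  @0  [2,1]  acc 0  |  →0  ↓0
  @0  [2,2]  acc 0  |  →0  ↓0
  @1  [1,2]  acc 0  |  →0  ↓0
  @1  [2,1]  acc 0  |  →0  ↓0
  @1  [2,2]  acc 0  |  →0  ↓0
  @2  [1,2]  acc 0  |  →0  ↓0
  @2  [2,1]  acc 0  |  →0  ↓0
  @2  [2,2]  acc 0  |  →0  ↓0
  @3  [1,2]  acc 63  |  →7  ↓9
  @3  [2,1]  acc 16  |  →4  ↓4
  @3  [2,2]  acc 0  |  →0  ↓0
  @4  [1,2]  acc 95  |  →8  ↓4
  @4  [2,1]  acc 28  |  →4  ↓3
  @4  [2,2]  acc 36  |  →4  ↓9
  @5  [1,2]  acc 159  |  →8  ↓8
  @5  [2,1]  acc 70  |  →7  ↓6
  @5  [2,2]  acc 52  |  →4  ↓4

register = 4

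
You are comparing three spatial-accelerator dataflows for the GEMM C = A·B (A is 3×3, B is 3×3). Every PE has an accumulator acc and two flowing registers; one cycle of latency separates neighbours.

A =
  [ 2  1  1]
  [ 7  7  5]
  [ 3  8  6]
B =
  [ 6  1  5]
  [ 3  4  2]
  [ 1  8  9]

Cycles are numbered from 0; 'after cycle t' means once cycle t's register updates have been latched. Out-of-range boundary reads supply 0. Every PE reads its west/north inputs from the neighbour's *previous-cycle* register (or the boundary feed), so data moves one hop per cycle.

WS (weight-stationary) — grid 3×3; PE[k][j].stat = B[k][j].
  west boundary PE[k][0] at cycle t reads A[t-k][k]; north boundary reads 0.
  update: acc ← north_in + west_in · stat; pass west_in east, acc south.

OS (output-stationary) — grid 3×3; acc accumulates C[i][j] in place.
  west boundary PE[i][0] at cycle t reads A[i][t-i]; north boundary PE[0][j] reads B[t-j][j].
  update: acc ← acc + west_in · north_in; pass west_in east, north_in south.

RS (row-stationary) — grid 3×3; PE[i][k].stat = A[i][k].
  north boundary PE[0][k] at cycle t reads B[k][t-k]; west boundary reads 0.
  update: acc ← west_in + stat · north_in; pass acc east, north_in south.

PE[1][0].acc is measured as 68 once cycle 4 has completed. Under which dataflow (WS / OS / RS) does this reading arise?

dataflow = OS

— WS: 3×3; PE[1][0] trace:
  c0 r1c0: 0 / 0 / 0
  c1 r1c0: 15 / 1 / 15
  c2 r1c0: 63 / 7 / 63
  c3 r1c0: 42 / 8 / 42
  c4 r1c0: 0 / 0 / 0
— OS: 3×3; PE[1][0] trace:
  c0 r1c0: 0 / 0 / 0
  c1 r1c0: 42 / 7 / 6
  c2 r1c0: 63 / 7 / 3
  c3 r1c0: 68 / 5 / 1
  c4 r1c0: 68 / 0 / 0
— RS: 3×3; PE[1][0] trace:
  c0 r1c0: 0 / 0 / 0
  c1 r1c0: 42 / 42 / 6
  c2 r1c0: 7 / 7 / 1
  c3 r1c0: 35 / 35 / 5
  c4 r1c0: 0 / 0 / 0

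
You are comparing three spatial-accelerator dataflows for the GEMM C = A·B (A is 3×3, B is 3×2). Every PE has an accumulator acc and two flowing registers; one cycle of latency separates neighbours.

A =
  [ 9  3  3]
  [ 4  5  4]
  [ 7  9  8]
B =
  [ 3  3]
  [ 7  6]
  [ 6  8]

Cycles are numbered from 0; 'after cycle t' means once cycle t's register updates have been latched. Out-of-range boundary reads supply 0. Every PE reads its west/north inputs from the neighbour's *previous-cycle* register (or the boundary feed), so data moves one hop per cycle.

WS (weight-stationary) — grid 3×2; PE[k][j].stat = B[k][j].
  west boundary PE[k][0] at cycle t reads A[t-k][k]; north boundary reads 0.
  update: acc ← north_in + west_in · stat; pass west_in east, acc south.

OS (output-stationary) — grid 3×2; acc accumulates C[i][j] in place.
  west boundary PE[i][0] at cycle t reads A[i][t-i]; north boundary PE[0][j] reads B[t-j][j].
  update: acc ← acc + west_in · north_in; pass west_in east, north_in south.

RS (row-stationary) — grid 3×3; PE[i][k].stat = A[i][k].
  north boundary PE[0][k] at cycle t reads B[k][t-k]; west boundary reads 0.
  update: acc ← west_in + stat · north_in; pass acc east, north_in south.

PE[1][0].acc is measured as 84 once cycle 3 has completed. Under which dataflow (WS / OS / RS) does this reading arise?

— WS: 3×2; PE[1][0] trace:
  t=0 PE[1][0]: acc=0 h=0 v=0
  t=1 PE[1][0]: acc=48 h=3 v=48
  t=2 PE[1][0]: acc=47 h=5 v=47
  t=3 PE[1][0]: acc=84 h=9 v=84
— OS: 3×2; PE[1][0] trace:
  t=0 PE[1][0]: acc=0 h=0 v=0
  t=1 PE[1][0]: acc=12 h=4 v=3
  t=2 PE[1][0]: acc=47 h=5 v=7
  t=3 PE[1][0]: acc=71 h=4 v=6
— RS: 3×3; PE[1][0] trace:
  t=0 PE[1][0]: acc=0 h=0 v=0
  t=1 PE[1][0]: acc=12 h=12 v=3
  t=2 PE[1][0]: acc=12 h=12 v=3
  t=3 PE[1][0]: acc=0 h=0 v=0

dataflow = WS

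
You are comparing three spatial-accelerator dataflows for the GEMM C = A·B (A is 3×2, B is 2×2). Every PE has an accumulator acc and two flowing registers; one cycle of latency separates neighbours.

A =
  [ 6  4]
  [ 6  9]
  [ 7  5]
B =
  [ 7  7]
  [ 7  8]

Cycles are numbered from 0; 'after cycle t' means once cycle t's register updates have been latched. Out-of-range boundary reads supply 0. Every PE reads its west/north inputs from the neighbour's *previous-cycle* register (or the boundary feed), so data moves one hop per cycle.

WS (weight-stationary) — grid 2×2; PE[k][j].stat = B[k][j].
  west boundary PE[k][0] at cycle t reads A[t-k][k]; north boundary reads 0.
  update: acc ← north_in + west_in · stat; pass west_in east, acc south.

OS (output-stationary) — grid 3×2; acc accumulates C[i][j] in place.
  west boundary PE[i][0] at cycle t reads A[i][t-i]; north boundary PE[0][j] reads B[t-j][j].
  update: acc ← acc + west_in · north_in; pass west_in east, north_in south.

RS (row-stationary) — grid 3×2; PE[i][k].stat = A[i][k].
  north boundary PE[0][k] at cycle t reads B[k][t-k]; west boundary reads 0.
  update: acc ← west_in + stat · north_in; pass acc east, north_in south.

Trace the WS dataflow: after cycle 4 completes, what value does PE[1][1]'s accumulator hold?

Tracing WS — 2×2 array, target PE[1][1]:
  t=0 PE[0][1]: acc=0 h=0 v=0
  t=0 PE[1][0]: acc=0 h=0 v=0
  t=0 PE[1][1]: acc=0 h=0 v=0
  t=1 PE[0][1]: acc=42 h=6 v=42
  t=1 PE[1][0]: acc=70 h=4 v=70
  t=1 PE[1][1]: acc=0 h=0 v=0
  t=2 PE[0][1]: acc=42 h=6 v=42
  t=2 PE[1][0]: acc=105 h=9 v=105
  t=2 PE[1][1]: acc=74 h=4 v=74
  t=3 PE[0][1]: acc=49 h=7 v=49
  t=3 PE[1][0]: acc=84 h=5 v=84
  t=3 PE[1][1]: acc=114 h=9 v=114
  t=4 PE[0][1]: acc=0 h=0 v=0
  t=4 PE[1][0]: acc=0 h=0 v=0
  t=4 PE[1][1]: acc=89 h=5 v=89

PE[1][1].acc = 89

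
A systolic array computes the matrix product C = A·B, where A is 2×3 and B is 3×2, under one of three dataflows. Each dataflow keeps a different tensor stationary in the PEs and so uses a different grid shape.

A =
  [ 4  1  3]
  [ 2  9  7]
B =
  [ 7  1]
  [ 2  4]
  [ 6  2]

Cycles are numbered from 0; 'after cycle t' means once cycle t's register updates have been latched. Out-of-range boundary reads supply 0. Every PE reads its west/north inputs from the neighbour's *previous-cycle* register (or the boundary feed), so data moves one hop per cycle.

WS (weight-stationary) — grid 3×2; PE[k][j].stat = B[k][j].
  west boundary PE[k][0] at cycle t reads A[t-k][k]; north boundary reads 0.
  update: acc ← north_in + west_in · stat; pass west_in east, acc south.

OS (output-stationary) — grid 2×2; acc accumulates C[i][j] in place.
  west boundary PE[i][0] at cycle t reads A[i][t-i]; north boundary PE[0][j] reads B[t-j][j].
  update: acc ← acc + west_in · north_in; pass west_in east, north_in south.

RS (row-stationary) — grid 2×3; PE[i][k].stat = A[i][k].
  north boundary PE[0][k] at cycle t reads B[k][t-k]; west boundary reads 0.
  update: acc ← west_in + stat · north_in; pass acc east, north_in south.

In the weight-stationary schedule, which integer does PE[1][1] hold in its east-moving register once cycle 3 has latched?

register = 9

WS on a 3×2 grid — tracing PE[1][1] and its feeders:
  [0] (0,1) acc=0 (h:0 v:0)
  [0] (1,0) acc=0 (h:0 v:0)
  [0] (1,1) acc=0 (h:0 v:0)
  [1] (0,1) acc=4 (h:4 v:4)
  [1] (1,0) acc=30 (h:1 v:30)
  [1] (1,1) acc=0 (h:0 v:0)
  [2] (0,1) acc=2 (h:2 v:2)
  [2] (1,0) acc=32 (h:9 v:32)
  [2] (1,1) acc=8 (h:1 v:8)
  [3] (0,1) acc=0 (h:0 v:0)
  [3] (1,0) acc=0 (h:0 v:0)
  [3] (1,1) acc=38 (h:9 v:38)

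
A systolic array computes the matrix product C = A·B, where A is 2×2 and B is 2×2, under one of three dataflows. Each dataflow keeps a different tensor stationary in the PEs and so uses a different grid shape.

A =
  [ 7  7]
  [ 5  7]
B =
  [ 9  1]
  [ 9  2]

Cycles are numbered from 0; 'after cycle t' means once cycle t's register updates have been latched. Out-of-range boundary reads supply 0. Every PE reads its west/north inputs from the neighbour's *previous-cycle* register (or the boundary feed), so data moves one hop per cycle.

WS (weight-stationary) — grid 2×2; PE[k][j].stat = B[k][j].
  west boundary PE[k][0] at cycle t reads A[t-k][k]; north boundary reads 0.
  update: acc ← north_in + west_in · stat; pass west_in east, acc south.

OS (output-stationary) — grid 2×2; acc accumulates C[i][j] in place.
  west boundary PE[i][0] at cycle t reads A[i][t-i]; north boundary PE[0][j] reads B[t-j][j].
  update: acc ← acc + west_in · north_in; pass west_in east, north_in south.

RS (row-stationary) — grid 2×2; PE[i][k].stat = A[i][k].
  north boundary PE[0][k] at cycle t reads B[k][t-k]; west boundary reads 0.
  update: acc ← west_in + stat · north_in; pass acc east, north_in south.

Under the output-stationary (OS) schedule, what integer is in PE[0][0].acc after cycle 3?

PE[0][0].acc = 126

OS 2×2: PE[0][0] cycle-by-cycle (with neighbour feeds):
  cycle 0: PE[0][0] → acc 63, east 7, south 9
  cycle 1: PE[0][0] → acc 126, east 7, south 9
  cycle 2: PE[0][0] → acc 126, east 0, south 0
  cycle 3: PE[0][0] → acc 126, east 0, south 0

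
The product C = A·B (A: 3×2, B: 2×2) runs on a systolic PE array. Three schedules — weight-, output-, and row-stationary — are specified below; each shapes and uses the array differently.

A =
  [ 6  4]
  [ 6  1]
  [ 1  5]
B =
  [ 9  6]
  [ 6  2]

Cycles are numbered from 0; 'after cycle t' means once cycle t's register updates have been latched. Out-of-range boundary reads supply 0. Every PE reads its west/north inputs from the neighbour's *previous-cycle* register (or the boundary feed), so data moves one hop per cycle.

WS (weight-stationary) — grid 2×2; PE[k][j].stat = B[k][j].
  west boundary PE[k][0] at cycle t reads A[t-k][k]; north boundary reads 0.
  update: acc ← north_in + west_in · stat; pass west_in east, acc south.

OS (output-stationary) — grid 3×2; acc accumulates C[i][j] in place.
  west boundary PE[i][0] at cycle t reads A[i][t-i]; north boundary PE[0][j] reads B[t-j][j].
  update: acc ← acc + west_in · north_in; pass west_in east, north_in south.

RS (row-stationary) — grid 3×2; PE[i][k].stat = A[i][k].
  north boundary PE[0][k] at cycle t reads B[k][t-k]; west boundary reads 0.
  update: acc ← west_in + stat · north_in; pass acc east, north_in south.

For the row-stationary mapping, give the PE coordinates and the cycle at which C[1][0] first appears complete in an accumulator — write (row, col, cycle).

RS — PE[1][1] is where C[1][0] collects:
  c0 r1c1: 0 / 0 / 0
  c1 r1c1: 0 / 0 / 0
  c2 r1c1: 60 / 60 / 6

(row, col, cycle) = (1, 1, 2)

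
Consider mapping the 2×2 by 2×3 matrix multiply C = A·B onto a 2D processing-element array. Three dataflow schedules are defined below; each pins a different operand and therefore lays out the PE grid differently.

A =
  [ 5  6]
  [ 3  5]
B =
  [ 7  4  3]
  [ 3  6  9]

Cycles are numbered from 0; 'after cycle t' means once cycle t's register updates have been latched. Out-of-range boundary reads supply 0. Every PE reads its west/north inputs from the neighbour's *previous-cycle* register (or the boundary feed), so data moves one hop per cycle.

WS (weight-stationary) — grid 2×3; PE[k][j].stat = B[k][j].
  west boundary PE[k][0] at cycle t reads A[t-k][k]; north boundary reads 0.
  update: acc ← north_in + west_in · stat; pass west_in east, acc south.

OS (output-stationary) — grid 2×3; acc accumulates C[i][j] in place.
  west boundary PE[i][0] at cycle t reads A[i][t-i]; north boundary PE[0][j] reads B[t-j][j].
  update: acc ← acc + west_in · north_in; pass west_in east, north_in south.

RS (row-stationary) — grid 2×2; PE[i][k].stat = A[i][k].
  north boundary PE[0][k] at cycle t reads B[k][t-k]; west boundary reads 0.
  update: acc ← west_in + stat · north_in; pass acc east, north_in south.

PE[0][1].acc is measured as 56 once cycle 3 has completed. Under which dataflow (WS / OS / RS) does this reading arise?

Under WS (2×3), PE[0][1]:
  @0  [0,1]  acc 0  |  →0  ↓0
  @1  [0,1]  acc 20  |  →5  ↓20
  @2  [0,1]  acc 12  |  →3  ↓12
  @3  [0,1]  acc 0  |  →0  ↓0
Under OS (2×3), PE[0][1]:
  @0  [0,1]  acc 0  |  →0  ↓0
  @1  [0,1]  acc 20  |  →5  ↓4
  @2  [0,1]  acc 56  |  →6  ↓6
  @3  [0,1]  acc 56  |  →0  ↓0
Under RS (2×2), PE[0][1]:
  @0  [0,1]  acc 0  |  →0  ↓0
  @1  [0,1]  acc 53  |  →53  ↓3
  @2  [0,1]  acc 56  |  →56  ↓6
  @3  [0,1]  acc 69  |  →69  ↓9

dataflow = OS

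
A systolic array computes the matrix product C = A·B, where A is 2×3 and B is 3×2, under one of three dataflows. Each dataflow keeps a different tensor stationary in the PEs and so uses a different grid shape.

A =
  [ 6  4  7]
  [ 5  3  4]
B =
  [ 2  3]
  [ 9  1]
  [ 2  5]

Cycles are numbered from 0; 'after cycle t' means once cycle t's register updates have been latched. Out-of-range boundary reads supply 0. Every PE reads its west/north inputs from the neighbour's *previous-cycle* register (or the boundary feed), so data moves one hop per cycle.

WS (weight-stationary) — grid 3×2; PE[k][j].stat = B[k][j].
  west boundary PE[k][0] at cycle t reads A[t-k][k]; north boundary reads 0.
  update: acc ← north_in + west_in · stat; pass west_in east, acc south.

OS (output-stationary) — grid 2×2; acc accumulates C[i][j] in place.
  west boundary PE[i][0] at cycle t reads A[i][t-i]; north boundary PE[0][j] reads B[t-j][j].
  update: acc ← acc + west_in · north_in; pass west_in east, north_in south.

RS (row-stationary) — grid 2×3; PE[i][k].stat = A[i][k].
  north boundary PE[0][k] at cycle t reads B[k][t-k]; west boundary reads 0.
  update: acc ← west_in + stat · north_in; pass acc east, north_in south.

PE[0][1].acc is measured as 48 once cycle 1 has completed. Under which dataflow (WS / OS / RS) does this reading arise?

Under WS (3×2), PE[0][1]:
  @0  [0,1]  acc 0  |  →0  ↓0
  @1  [0,1]  acc 18  |  →6  ↓18
Under OS (2×2), PE[0][1]:
  @0  [0,1]  acc 0  |  →0  ↓0
  @1  [0,1]  acc 18  |  →6  ↓3
Under RS (2×3), PE[0][1]:
  @0  [0,1]  acc 0  |  →0  ↓0
  @1  [0,1]  acc 48  |  →48  ↓9

dataflow = RS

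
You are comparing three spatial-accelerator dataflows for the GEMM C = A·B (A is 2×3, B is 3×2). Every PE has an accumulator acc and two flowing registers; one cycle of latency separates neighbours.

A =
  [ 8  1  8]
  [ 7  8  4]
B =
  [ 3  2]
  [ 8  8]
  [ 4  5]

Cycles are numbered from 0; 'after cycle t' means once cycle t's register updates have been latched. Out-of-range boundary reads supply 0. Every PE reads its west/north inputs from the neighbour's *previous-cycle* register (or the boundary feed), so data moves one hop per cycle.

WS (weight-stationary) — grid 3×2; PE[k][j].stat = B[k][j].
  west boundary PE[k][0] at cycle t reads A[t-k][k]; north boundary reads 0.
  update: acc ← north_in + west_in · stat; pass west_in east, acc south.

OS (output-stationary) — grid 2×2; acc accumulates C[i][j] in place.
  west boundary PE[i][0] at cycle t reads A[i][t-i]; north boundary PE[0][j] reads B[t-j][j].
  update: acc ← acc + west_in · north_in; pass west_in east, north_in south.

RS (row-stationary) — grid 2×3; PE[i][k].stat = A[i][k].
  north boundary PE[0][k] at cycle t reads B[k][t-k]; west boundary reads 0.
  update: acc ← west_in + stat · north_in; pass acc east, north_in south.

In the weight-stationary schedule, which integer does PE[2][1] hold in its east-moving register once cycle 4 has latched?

register = 4

WS on a 3×2 grid — tracing PE[2][1] and its feeders:
  c0 r1c1: 0 / 0 / 0
  c0 r2c0: 0 / 0 / 0
  c0 r2c1: 0 / 0 / 0
  c1 r1c1: 0 / 0 / 0
  c1 r2c0: 0 / 0 / 0
  c1 r2c1: 0 / 0 / 0
  c2 r1c1: 24 / 1 / 24
  c2 r2c0: 64 / 8 / 64
  c2 r2c1: 0 / 0 / 0
  c3 r1c1: 78 / 8 / 78
  c3 r2c0: 101 / 4 / 101
  c3 r2c1: 64 / 8 / 64
  c4 r1c1: 0 / 0 / 0
  c4 r2c0: 0 / 0 / 0
  c4 r2c1: 98 / 4 / 98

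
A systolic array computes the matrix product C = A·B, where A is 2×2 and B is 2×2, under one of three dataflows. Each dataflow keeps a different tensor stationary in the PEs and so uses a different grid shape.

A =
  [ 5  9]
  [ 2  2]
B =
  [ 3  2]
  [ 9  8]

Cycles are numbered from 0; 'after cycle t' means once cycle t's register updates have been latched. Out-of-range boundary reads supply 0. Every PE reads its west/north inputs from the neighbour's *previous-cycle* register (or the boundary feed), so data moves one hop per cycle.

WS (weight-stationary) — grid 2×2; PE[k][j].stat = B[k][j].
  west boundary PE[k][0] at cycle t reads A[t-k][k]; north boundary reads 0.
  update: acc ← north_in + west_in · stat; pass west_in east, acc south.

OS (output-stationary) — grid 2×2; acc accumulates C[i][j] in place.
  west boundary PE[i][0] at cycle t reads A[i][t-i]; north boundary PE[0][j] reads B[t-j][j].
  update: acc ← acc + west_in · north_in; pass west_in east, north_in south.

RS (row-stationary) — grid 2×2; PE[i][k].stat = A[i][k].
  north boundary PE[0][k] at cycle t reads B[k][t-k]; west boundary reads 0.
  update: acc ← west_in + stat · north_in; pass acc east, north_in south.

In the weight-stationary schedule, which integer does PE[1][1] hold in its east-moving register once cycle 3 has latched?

register = 2

WS on a 2×2 grid — tracing PE[1][1] and its feeders:
  [0] (0,1) acc=0 (h:0 v:0)
  [0] (1,0) acc=0 (h:0 v:0)
  [0] (1,1) acc=0 (h:0 v:0)
  [1] (0,1) acc=10 (h:5 v:10)
  [1] (1,0) acc=96 (h:9 v:96)
  [1] (1,1) acc=0 (h:0 v:0)
  [2] (0,1) acc=4 (h:2 v:4)
  [2] (1,0) acc=24 (h:2 v:24)
  [2] (1,1) acc=82 (h:9 v:82)
  [3] (0,1) acc=0 (h:0 v:0)
  [3] (1,0) acc=0 (h:0 v:0)
  [3] (1,1) acc=20 (h:2 v:20)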